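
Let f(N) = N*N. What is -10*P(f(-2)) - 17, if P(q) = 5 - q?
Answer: -27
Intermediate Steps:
f(N) = N²
-10*P(f(-2)) - 17 = -10*(5 - 1*(-2)²) - 17 = -10*(5 - 1*4) - 17 = -10*(5 - 4) - 17 = -10*1 - 17 = -10 - 17 = -27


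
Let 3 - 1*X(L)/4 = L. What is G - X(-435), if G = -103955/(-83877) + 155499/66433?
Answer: -9742546866094/5572200741 ≈ -1748.4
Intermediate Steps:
G = 19948832138/5572200741 (G = -103955*(-1/83877) + 155499*(1/66433) = 103955/83877 + 155499/66433 = 19948832138/5572200741 ≈ 3.5801)
X(L) = 12 - 4*L
G - X(-435) = 19948832138/5572200741 - (12 - 4*(-435)) = 19948832138/5572200741 - (12 + 1740) = 19948832138/5572200741 - 1*1752 = 19948832138/5572200741 - 1752 = -9742546866094/5572200741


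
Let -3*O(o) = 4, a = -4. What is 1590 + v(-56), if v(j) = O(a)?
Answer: 4766/3 ≈ 1588.7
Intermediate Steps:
O(o) = -4/3 (O(o) = -⅓*4 = -4/3)
v(j) = -4/3
1590 + v(-56) = 1590 - 4/3 = 4766/3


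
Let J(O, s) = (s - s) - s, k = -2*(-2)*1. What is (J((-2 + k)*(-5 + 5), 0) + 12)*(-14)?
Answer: -168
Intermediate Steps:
k = 4 (k = 4*1 = 4)
J(O, s) = -s (J(O, s) = 0 - s = -s)
(J((-2 + k)*(-5 + 5), 0) + 12)*(-14) = (-1*0 + 12)*(-14) = (0 + 12)*(-14) = 12*(-14) = -168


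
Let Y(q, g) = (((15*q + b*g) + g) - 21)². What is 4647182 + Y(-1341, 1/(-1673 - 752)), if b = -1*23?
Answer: 2411675554178034/5880625 ≈ 4.1011e+8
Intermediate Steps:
b = -23
Y(q, g) = (-21 - 22*g + 15*q)² (Y(q, g) = (((15*q - 23*g) + g) - 21)² = (((-23*g + 15*q) + g) - 21)² = ((-22*g + 15*q) - 21)² = (-21 - 22*g + 15*q)²)
4647182 + Y(-1341, 1/(-1673 - 752)) = 4647182 + (-21 - 22/(-1673 - 752) + 15*(-1341))² = 4647182 + (-21 - 22/(-2425) - 20115)² = 4647182 + (-21 - 22*(-1/2425) - 20115)² = 4647182 + (-21 + 22/2425 - 20115)² = 4647182 + (-48829778/2425)² = 4647182 + 2384347219529284/5880625 = 2411675554178034/5880625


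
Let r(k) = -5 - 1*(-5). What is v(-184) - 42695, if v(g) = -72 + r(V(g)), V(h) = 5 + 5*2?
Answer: -42767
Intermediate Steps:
V(h) = 15 (V(h) = 5 + 10 = 15)
r(k) = 0 (r(k) = -5 + 5 = 0)
v(g) = -72 (v(g) = -72 + 0 = -72)
v(-184) - 42695 = -72 - 42695 = -42767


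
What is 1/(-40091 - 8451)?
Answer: -1/48542 ≈ -2.0601e-5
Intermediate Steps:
1/(-40091 - 8451) = 1/(-48542) = -1/48542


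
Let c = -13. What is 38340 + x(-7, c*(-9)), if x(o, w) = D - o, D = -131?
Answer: 38216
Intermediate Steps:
x(o, w) = -131 - o
38340 + x(-7, c*(-9)) = 38340 + (-131 - 1*(-7)) = 38340 + (-131 + 7) = 38340 - 124 = 38216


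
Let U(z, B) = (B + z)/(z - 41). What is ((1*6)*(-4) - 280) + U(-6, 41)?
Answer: -14323/47 ≈ -304.74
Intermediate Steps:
U(z, B) = (B + z)/(-41 + z)
((1*6)*(-4) - 280) + U(-6, 41) = ((1*6)*(-4) - 280) + (41 - 6)/(-41 - 6) = (6*(-4) - 280) + 35/(-47) = (-24 - 280) - 1/47*35 = -304 - 35/47 = -14323/47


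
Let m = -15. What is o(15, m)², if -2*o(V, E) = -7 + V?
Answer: 16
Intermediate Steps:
o(V, E) = 7/2 - V/2 (o(V, E) = -(-7 + V)/2 = 7/2 - V/2)
o(15, m)² = (7/2 - ½*15)² = (7/2 - 15/2)² = (-4)² = 16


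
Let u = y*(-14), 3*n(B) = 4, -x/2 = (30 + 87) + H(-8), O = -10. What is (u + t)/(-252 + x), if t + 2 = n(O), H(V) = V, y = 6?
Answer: 127/705 ≈ 0.18014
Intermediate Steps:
x = -218 (x = -2*((30 + 87) - 8) = -2*(117 - 8) = -2*109 = -218)
n(B) = 4/3 (n(B) = (⅓)*4 = 4/3)
t = -⅔ (t = -2 + 4/3 = -⅔ ≈ -0.66667)
u = -84 (u = 6*(-14) = -84)
(u + t)/(-252 + x) = (-84 - ⅔)/(-252 - 218) = -254/3/(-470) = -254/3*(-1/470) = 127/705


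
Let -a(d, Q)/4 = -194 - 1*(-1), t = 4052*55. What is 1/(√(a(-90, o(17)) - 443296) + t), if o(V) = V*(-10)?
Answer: 55715/12416755531 - I*√110631/24833511062 ≈ 4.4871e-6 - 1.3394e-8*I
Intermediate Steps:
o(V) = -10*V
t = 222860
a(d, Q) = 772 (a(d, Q) = -4*(-194 - 1*(-1)) = -4*(-194 + 1) = -4*(-193) = 772)
1/(√(a(-90, o(17)) - 443296) + t) = 1/(√(772 - 443296) + 222860) = 1/(√(-442524) + 222860) = 1/(2*I*√110631 + 222860) = 1/(222860 + 2*I*√110631)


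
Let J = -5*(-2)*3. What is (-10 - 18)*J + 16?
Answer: -824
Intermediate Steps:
J = 30 (J = 10*3 = 30)
(-10 - 18)*J + 16 = (-10 - 18)*30 + 16 = -28*30 + 16 = -840 + 16 = -824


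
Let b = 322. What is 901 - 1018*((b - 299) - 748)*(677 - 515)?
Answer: 119565001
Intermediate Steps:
901 - 1018*((b - 299) - 748)*(677 - 515) = 901 - 1018*((322 - 299) - 748)*(677 - 515) = 901 - 1018*(23 - 748)*162 = 901 - (-738050)*162 = 901 - 1018*(-117450) = 901 + 119564100 = 119565001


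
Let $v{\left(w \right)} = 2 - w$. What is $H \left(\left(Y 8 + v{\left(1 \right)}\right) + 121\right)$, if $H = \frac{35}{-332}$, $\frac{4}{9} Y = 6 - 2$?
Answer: $- \frac{3395}{166} \approx -20.452$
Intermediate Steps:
$Y = 9$ ($Y = \frac{9 \left(6 - 2\right)}{4} = \frac{9}{4} \cdot 4 = 9$)
$H = - \frac{35}{332}$ ($H = 35 \left(- \frac{1}{332}\right) = - \frac{35}{332} \approx -0.10542$)
$H \left(\left(Y 8 + v{\left(1 \right)}\right) + 121\right) = - \frac{35 \left(\left(9 \cdot 8 + \left(2 - 1\right)\right) + 121\right)}{332} = - \frac{35 \left(\left(72 + \left(2 - 1\right)\right) + 121\right)}{332} = - \frac{35 \left(\left(72 + 1\right) + 121\right)}{332} = - \frac{35 \left(73 + 121\right)}{332} = \left(- \frac{35}{332}\right) 194 = - \frac{3395}{166}$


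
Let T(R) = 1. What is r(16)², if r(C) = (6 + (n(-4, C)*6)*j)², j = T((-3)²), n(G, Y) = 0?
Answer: 1296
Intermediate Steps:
j = 1
r(C) = 36 (r(C) = (6 + (0*6)*1)² = (6 + 0*1)² = (6 + 0)² = 6² = 36)
r(16)² = 36² = 1296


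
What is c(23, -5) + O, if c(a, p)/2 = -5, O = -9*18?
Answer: -172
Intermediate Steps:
O = -162
c(a, p) = -10 (c(a, p) = 2*(-5) = -10)
c(23, -5) + O = -10 - 162 = -172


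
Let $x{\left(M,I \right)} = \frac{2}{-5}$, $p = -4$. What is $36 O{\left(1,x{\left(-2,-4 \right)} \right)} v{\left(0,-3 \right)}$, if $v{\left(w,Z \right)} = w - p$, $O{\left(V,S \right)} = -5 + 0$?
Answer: $-720$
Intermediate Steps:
$x{\left(M,I \right)} = - \frac{2}{5}$ ($x{\left(M,I \right)} = 2 \left(- \frac{1}{5}\right) = - \frac{2}{5}$)
$O{\left(V,S \right)} = -5$
$v{\left(w,Z \right)} = 4 + w$ ($v{\left(w,Z \right)} = w - -4 = w + 4 = 4 + w$)
$36 O{\left(1,x{\left(-2,-4 \right)} \right)} v{\left(0,-3 \right)} = 36 \left(-5\right) \left(4 + 0\right) = \left(-180\right) 4 = -720$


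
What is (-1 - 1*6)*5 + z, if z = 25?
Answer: -10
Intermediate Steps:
(-1 - 1*6)*5 + z = (-1 - 1*6)*5 + 25 = (-1 - 6)*5 + 25 = -7*5 + 25 = -35 + 25 = -10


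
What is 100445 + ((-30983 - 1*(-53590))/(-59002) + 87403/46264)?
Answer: 137092833178259/1364834264 ≈ 1.0045e+5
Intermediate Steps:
100445 + ((-30983 - 1*(-53590))/(-59002) + 87403/46264) = 100445 + ((-30983 + 53590)*(-1/59002) + 87403*(1/46264)) = 100445 + (22607*(-1/59002) + 87403/46264) = 100445 + (-22607/59002 + 87403/46264) = 100445 + 2055530779/1364834264 = 137092833178259/1364834264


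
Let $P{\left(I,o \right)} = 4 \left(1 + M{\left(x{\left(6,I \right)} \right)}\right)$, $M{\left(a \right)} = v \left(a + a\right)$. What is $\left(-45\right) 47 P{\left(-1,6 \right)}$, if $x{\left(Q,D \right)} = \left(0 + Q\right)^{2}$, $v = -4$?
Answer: $2428020$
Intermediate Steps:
$x{\left(Q,D \right)} = Q^{2}$
$M{\left(a \right)} = - 8 a$ ($M{\left(a \right)} = - 4 \left(a + a\right) = - 4 \cdot 2 a = - 8 a$)
$P{\left(I,o \right)} = -1148$ ($P{\left(I,o \right)} = 4 \left(1 - 8 \cdot 6^{2}\right) = 4 \left(1 - 288\right) = 4 \left(-287\right) = -1148$)
$\left(-45\right) 47 P{\left(-1,6 \right)} = \left(-45\right) 47 \left(-1148\right) = \left(-2115\right) \left(-1148\right) = 2428020$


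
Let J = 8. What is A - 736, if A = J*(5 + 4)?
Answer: -664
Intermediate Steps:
A = 72 (A = 8*(5 + 4) = 8*9 = 72)
A - 736 = 72 - 736 = -664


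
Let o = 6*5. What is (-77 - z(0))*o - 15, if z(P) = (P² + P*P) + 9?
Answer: -2595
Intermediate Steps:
z(P) = 9 + 2*P² (z(P) = (P² + P²) + 9 = 2*P² + 9 = 9 + 2*P²)
o = 30
(-77 - z(0))*o - 15 = (-77 - (9 + 2*0²))*30 - 15 = (-77 - (9 + 2*0))*30 - 15 = (-77 - (9 + 0))*30 - 15 = (-77 - 1*9)*30 - 15 = (-77 - 9)*30 - 15 = -86*30 - 15 = -2580 - 15 = -2595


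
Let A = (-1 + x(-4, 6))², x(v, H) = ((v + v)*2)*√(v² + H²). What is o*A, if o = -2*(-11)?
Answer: 292886 + 1408*√13 ≈ 2.9796e+5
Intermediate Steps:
x(v, H) = 4*v*√(H² + v²) (x(v, H) = ((2*v)*2)*√(H² + v²) = (4*v)*√(H² + v²) = 4*v*√(H² + v²))
o = 22
A = (-1 - 32*√13)² (A = (-1 + 4*(-4)*√(6² + (-4)²))² = (-1 + 4*(-4)*√(36 + 16))² = (-1 + 4*(-4)*√52)² = (-1 + 4*(-4)*(2*√13))² = (-1 - 32*√13)² ≈ 13544.)
o*A = 22*(13313 + 64*√13) = 292886 + 1408*√13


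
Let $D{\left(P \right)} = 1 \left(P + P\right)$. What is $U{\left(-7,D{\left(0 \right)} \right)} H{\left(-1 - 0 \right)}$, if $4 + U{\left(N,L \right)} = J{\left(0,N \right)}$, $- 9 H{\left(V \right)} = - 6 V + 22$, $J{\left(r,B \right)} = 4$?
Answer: $0$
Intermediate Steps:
$H{\left(V \right)} = - \frac{22}{9} + \frac{2 V}{3}$ ($H{\left(V \right)} = - \frac{- 6 V + 22}{9} = - \frac{22 - 6 V}{9} = - \frac{22}{9} + \frac{2 V}{3}$)
$D{\left(P \right)} = 2 P$ ($D{\left(P \right)} = 1 \cdot 2 P = 2 P$)
$U{\left(N,L \right)} = 0$ ($U{\left(N,L \right)} = -4 + 4 = 0$)
$U{\left(-7,D{\left(0 \right)} \right)} H{\left(-1 - 0 \right)} = 0 \left(- \frac{22}{9} + \frac{2 \left(-1 - 0\right)}{3}\right) = 0 \left(- \frac{22}{9} + \frac{2 \left(-1 + 0\right)}{3}\right) = 0 \left(- \frac{22}{9} + \frac{2}{3} \left(-1\right)\right) = 0 \left(- \frac{22}{9} - \frac{2}{3}\right) = 0 \left(- \frac{28}{9}\right) = 0$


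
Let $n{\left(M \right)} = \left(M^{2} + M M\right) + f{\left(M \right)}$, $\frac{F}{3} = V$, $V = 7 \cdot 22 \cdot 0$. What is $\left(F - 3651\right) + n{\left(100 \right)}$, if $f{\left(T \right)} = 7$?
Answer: $16356$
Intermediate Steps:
$V = 0$ ($V = 154 \cdot 0 = 0$)
$F = 0$ ($F = 3 \cdot 0 = 0$)
$n{\left(M \right)} = 7 + 2 M^{2}$ ($n{\left(M \right)} = \left(M^{2} + M M\right) + 7 = \left(M^{2} + M^{2}\right) + 7 = 2 M^{2} + 7 = 7 + 2 M^{2}$)
$\left(F - 3651\right) + n{\left(100 \right)} = \left(0 - 3651\right) + \left(7 + 2 \cdot 100^{2}\right) = -3651 + \left(7 + 2 \cdot 10000\right) = -3651 + \left(7 + 20000\right) = -3651 + 20007 = 16356$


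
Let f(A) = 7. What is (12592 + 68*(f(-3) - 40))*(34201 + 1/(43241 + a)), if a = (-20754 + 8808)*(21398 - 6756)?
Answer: 61888614552736920/174870091 ≈ 3.5391e+8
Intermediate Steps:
a = -174913332 (a = -11946*14642 = -174913332)
(12592 + 68*(f(-3) - 40))*(34201 + 1/(43241 + a)) = (12592 + 68*(7 - 40))*(34201 + 1/(43241 - 174913332)) = (12592 + 68*(-33))*(34201 + 1/(-174870091)) = (12592 - 2244)*(34201 - 1/174870091) = 10348*(5980731982290/174870091) = 61888614552736920/174870091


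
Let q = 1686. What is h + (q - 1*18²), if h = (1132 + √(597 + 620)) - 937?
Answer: 1557 + √1217 ≈ 1591.9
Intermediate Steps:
h = 195 + √1217 (h = (1132 + √1217) - 937 = 195 + √1217 ≈ 229.89)
h + (q - 1*18²) = (195 + √1217) + (1686 - 1*18²) = (195 + √1217) + (1686 - 1*324) = (195 + √1217) + (1686 - 324) = (195 + √1217) + 1362 = 1557 + √1217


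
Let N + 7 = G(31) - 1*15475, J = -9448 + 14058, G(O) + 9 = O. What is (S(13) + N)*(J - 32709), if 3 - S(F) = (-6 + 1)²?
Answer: 435028718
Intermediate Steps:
S(F) = -22 (S(F) = 3 - (-6 + 1)² = 3 - 1*(-5)² = 3 - 1*25 = 3 - 25 = -22)
G(O) = -9 + O
J = 4610
N = -15460 (N = -7 + ((-9 + 31) - 1*15475) = -7 + (22 - 15475) = -7 - 15453 = -15460)
(S(13) + N)*(J - 32709) = (-22 - 15460)*(4610 - 32709) = -15482*(-28099) = 435028718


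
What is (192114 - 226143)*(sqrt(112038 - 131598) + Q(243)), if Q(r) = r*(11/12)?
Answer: -30319839/4 - 68058*I*sqrt(4890) ≈ -7.58e+6 - 4.7592e+6*I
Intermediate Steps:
Q(r) = 11*r/12 (Q(r) = r*(11*(1/12)) = r*(11/12) = 11*r/12)
(192114 - 226143)*(sqrt(112038 - 131598) + Q(243)) = (192114 - 226143)*(sqrt(112038 - 131598) + (11/12)*243) = -34029*(sqrt(-19560) + 891/4) = -34029*(2*I*sqrt(4890) + 891/4) = -34029*(891/4 + 2*I*sqrt(4890)) = -30319839/4 - 68058*I*sqrt(4890)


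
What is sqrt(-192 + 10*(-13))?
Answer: I*sqrt(322) ≈ 17.944*I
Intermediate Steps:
sqrt(-192 + 10*(-13)) = sqrt(-192 - 130) = sqrt(-322) = I*sqrt(322)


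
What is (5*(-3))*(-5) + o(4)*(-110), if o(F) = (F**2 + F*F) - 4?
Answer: -3005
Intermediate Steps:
o(F) = -4 + 2*F**2 (o(F) = (F**2 + F**2) - 4 = 2*F**2 - 4 = -4 + 2*F**2)
(5*(-3))*(-5) + o(4)*(-110) = (5*(-3))*(-5) + (-4 + 2*4**2)*(-110) = -15*(-5) + (-4 + 2*16)*(-110) = 75 + (-4 + 32)*(-110) = 75 + 28*(-110) = 75 - 3080 = -3005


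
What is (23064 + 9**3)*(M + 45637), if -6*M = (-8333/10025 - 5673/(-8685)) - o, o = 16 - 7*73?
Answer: 12582696240170287/11608950 ≈ 1.0839e+9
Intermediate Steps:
o = -495 (o = 16 - 511 = -495)
M = -2872181773/34826850 (M = -((-8333/10025 - 5673/(-8685)) - 1*(-495))/6 = -((-8333*1/10025 - 5673*(-1/8685)) + 495)/6 = -((-8333/10025 + 1891/2895) + 495)/6 = -(-1033352/5804475 + 495)/6 = -1/6*2872181773/5804475 = -2872181773/34826850 ≈ -82.470)
(23064 + 9**3)*(M + 45637) = (23064 + 9**3)*(-2872181773/34826850 + 45637) = (23064 + 729)*(1586520771677/34826850) = 23793*(1586520771677/34826850) = 12582696240170287/11608950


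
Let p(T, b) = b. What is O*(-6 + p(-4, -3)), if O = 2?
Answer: -18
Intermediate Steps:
O*(-6 + p(-4, -3)) = 2*(-6 - 3) = 2*(-9) = -18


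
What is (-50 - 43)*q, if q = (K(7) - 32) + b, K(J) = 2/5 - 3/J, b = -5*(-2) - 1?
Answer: 74958/35 ≈ 2141.7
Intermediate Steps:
b = 9 (b = 10 - 1 = 9)
K(J) = ⅖ - 3/J (K(J) = 2*(⅕) - 3/J = ⅖ - 3/J)
q = -806/35 (q = ((⅖ - 3/7) - 32) + 9 = (-1/35 - 32) + 9 = -1121/35 + 9 = -806/35 ≈ -23.029)
(-50 - 43)*q = (-50 - 43)*(-806/35) = -93*(-806/35) = 74958/35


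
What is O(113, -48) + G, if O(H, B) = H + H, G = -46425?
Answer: -46199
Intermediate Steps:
O(H, B) = 2*H
O(113, -48) + G = 2*113 - 46425 = 226 - 46425 = -46199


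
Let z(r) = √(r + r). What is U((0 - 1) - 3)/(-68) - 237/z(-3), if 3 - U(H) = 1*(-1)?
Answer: -1/17 + 79*I*√6/2 ≈ -0.058824 + 96.755*I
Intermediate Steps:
z(r) = √2*√r (z(r) = √(2*r) = √2*√r)
U(H) = 4 (U(H) = 3 - (-1) = 3 - 1*(-1) = 3 + 1 = 4)
U((0 - 1) - 3)/(-68) - 237/z(-3) = 4/(-68) - 237*(-I*√6/6) = 4*(-1/68) - 237*(-I*√6/6) = -1/17 - 237*(-I*√6/6) = -1/17 - (-79)*I*√6/2 = -1/17 + 79*I*√6/2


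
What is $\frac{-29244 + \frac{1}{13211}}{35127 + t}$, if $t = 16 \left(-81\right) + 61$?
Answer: $- \frac{386342483}{447747212} \approx -0.86286$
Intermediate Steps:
$t = -1235$ ($t = -1296 + 61 = -1235$)
$\frac{-29244 + \frac{1}{13211}}{35127 + t} = \frac{-29244 + \frac{1}{13211}}{35127 - 1235} = \frac{-29244 + \frac{1}{13211}}{33892} = \left(- \frac{386342483}{13211}\right) \frac{1}{33892} = - \frac{386342483}{447747212}$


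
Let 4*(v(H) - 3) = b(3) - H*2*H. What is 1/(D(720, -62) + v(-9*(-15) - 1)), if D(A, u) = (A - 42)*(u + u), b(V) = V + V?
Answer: -2/186091 ≈ -1.0747e-5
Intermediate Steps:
b(V) = 2*V
D(A, u) = 2*u*(-42 + A) (D(A, u) = (-42 + A)*(2*u) = 2*u*(-42 + A))
v(H) = 9/2 - H**2/2 (v(H) = 3 + (2*3 - H*2*H)/4 = 3 + (6 - 2*H*H)/4 = 3 + (6 - 2*H**2)/4 = 3 + (3/2 - H**2/2) = 9/2 - H**2/2)
1/(D(720, -62) + v(-9*(-15) - 1)) = 1/(2*(-62)*(-42 + 720) + (9/2 - (-9*(-15) - 1)**2/2)) = 1/(2*(-62)*678 + (9/2 - (135 - 1)**2/2)) = 1/(-84072 + (9/2 - 1/2*134**2)) = 1/(-84072 + (9/2 - 1/2*17956)) = 1/(-84072 + (9/2 - 8978)) = 1/(-84072 - 17947/2) = 1/(-186091/2) = -2/186091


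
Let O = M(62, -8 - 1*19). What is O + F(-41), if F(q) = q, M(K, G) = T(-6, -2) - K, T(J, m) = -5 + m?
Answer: -110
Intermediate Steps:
M(K, G) = -7 - K (M(K, G) = (-5 - 2) - K = -7 - K)
O = -69 (O = -7 - 1*62 = -7 - 62 = -69)
O + F(-41) = -69 - 41 = -110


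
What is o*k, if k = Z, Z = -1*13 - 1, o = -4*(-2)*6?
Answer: -672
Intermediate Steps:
o = 48 (o = 8*6 = 48)
Z = -14 (Z = -13 - 1 = -14)
k = -14
o*k = 48*(-14) = -672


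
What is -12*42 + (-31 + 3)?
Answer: -532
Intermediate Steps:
-12*42 + (-31 + 3) = -504 - 28 = -532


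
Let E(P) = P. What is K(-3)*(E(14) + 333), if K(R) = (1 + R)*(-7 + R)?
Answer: 6940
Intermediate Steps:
K(-3)*(E(14) + 333) = (-7 + (-3)² - 6*(-3))*(14 + 333) = (-7 + 9 + 18)*347 = 20*347 = 6940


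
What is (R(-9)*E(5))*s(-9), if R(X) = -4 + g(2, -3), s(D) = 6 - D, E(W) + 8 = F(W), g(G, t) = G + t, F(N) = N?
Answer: 225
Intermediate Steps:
E(W) = -8 + W
R(X) = -5 (R(X) = -4 + (2 - 3) = -4 - 1 = -5)
(R(-9)*E(5))*s(-9) = (-5*(-8 + 5))*(6 - 1*(-9)) = (-5*(-3))*(6 + 9) = 15*15 = 225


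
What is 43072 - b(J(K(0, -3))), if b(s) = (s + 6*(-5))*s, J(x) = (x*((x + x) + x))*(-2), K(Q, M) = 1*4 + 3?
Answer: -52184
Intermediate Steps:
K(Q, M) = 7 (K(Q, M) = 4 + 3 = 7)
J(x) = -6*x² (J(x) = (x*(2*x + x))*(-2) = (x*(3*x))*(-2) = (3*x²)*(-2) = -6*x²)
b(s) = s*(-30 + s) (b(s) = (s - 30)*s = (-30 + s)*s = s*(-30 + s))
43072 - b(J(K(0, -3))) = 43072 - (-6*7²)*(-30 - 6*7²) = 43072 - (-6*49)*(-30 - 6*49) = 43072 - (-294)*(-30 - 294) = 43072 - (-294)*(-324) = 43072 - 1*95256 = 43072 - 95256 = -52184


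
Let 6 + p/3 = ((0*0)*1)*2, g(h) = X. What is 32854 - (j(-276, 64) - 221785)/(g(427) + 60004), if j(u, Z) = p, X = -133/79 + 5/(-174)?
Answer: 27100747103776/824791447 ≈ 32858.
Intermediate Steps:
X = -23537/13746 (X = -133*1/79 + 5*(-1/174) = -133/79 - 5/174 = -23537/13746 ≈ -1.7123)
g(h) = -23537/13746
p = -18 (p = -18 + 3*(((0*0)*1)*2) = -18 + 3*((0*1)*2) = -18 + 3*(0*2) = -18 + 3*0 = -18 + 0 = -18)
j(u, Z) = -18
32854 - (j(-276, 64) - 221785)/(g(427) + 60004) = 32854 - (-18 - 221785)/(-23537/13746 + 60004) = 32854 - (-221803)/824791447/13746 = 32854 - (-221803)*13746/824791447 = 32854 - 1*(-3048904038/824791447) = 32854 + 3048904038/824791447 = 27100747103776/824791447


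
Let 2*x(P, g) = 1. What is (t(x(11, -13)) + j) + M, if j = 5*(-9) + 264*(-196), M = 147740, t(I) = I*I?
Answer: 383805/4 ≈ 95951.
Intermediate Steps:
x(P, g) = ½ (x(P, g) = (½)*1 = ½)
t(I) = I²
j = -51789 (j = -45 - 51744 = -51789)
(t(x(11, -13)) + j) + M = ((½)² - 51789) + 147740 = (¼ - 51789) + 147740 = -207155/4 + 147740 = 383805/4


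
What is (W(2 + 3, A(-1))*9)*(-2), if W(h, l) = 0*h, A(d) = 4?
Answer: 0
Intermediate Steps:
W(h, l) = 0
(W(2 + 3, A(-1))*9)*(-2) = (0*9)*(-2) = 0*(-2) = 0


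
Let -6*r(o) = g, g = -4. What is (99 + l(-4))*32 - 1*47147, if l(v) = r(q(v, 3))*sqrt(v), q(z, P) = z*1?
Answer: -43979 + 128*I/3 ≈ -43979.0 + 42.667*I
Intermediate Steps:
q(z, P) = z
r(o) = 2/3 (r(o) = -1/6*(-4) = 2/3)
l(v) = 2*sqrt(v)/3
(99 + l(-4))*32 - 1*47147 = (99 + 2*sqrt(-4)/3)*32 - 1*47147 = (99 + 2*(2*I)/3)*32 - 47147 = (99 + 4*I/3)*32 - 47147 = (3168 + 128*I/3) - 47147 = -43979 + 128*I/3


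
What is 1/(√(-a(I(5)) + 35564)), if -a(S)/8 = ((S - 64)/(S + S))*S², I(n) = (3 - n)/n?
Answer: 5*√222919/445838 ≈ 0.0052950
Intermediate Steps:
I(n) = (3 - n)/n
a(S) = -4*S*(-64 + S) (a(S) = -8*(S - 64)/(S + S)*S² = -8*(-64 + S)/((2*S))*S² = -8*(-64 + S)*(1/(2*S))*S² = -8*(-64 + S)/(2*S)*S² = -4*S*(-64 + S))
1/(√(-a(I(5)) + 35564)) = 1/(√(-4*(3 - 1*5)/5*(64 - (3 - 1*5)/5) + 35564)) = 1/(√(-4*(3 - 5)/5*(64 - (3 - 5)/5) + 35564)) = 1/(√(-4*(⅕)*(-2)*(64 - (-2)/5) + 35564)) = 1/(√(-4*(-2)*(64 - 1*(-⅖))/5 + 35564)) = 1/(√(-4*(-2)*(64 + ⅖)/5 + 35564)) = 1/(√(-4*(-2)*322/(5*5) + 35564)) = 1/(√(-1*(-2576/25) + 35564)) = 1/(√(2576/25 + 35564)) = 1/(√(891676/25)) = 1/(2*√222919/5) = 5*√222919/445838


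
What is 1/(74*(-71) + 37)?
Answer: -1/5217 ≈ -0.00019168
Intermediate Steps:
1/(74*(-71) + 37) = 1/(-5254 + 37) = 1/(-5217) = -1/5217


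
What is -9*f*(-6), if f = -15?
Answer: -810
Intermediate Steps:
-9*f*(-6) = -9*(-15)*(-6) = 135*(-6) = -810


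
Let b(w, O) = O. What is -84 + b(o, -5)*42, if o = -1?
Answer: -294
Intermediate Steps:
-84 + b(o, -5)*42 = -84 - 5*42 = -84 - 210 = -294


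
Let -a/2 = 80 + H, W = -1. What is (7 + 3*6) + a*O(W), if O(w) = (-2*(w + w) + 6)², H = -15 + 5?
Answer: -13975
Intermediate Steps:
H = -10
O(w) = (6 - 4*w)² (O(w) = (-4*w + 6)² = (6 - 4*w)²)
a = -140 (a = -2*(80 - 10) = -2*70 = -140)
(7 + 3*6) + a*O(W) = (7 + 3*6) - 560*(-3 + 2*(-1))² = (7 + 18) - 560*(-3 - 2)² = 25 - 560*(-5)² = 25 - 560*25 = 25 - 140*100 = 25 - 14000 = -13975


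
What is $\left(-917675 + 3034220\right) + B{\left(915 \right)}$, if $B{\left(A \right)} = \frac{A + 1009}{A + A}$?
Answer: $\frac{1936639637}{915} \approx 2.1165 \cdot 10^{6}$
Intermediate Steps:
$B{\left(A \right)} = \frac{1009 + A}{2 A}$
$\left(-917675 + 3034220\right) + B{\left(915 \right)} = \left(-917675 + 3034220\right) + \frac{1009 + 915}{2 \cdot 915} = 2116545 + \frac{1}{2} \cdot \frac{1}{915} \cdot 1924 = 2116545 + \frac{962}{915} = \frac{1936639637}{915}$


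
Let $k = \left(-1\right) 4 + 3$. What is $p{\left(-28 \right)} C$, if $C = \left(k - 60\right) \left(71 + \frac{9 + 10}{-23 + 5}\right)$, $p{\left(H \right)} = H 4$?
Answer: $\frac{4300744}{9} \approx 4.7786 \cdot 10^{5}$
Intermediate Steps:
$p{\left(H \right)} = 4 H$
$k = -1$ ($k = -4 + 3 = -1$)
$C = - \frac{76799}{18}$ ($C = \left(-1 - 60\right) \left(71 + \frac{9 + 10}{-23 + 5}\right) = - 61 \left(71 + \frac{19}{-18}\right) = - 61 \left(71 + 19 \left(- \frac{1}{18}\right)\right) = - 61 \left(71 - \frac{19}{18}\right) = \left(-61\right) \frac{1259}{18} = - \frac{76799}{18} \approx -4266.6$)
$p{\left(-28 \right)} C = 4 \left(-28\right) \left(- \frac{76799}{18}\right) = \left(-112\right) \left(- \frac{76799}{18}\right) = \frac{4300744}{9}$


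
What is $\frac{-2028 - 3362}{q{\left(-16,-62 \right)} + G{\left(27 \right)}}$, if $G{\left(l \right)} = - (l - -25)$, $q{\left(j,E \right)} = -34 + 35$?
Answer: $\frac{5390}{51} \approx 105.69$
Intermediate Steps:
$q{\left(j,E \right)} = 1$
$G{\left(l \right)} = -25 - l$ ($G{\left(l \right)} = - (l + 25) = - (25 + l) = -25 - l$)
$\frac{-2028 - 3362}{q{\left(-16,-62 \right)} + G{\left(27 \right)}} = \frac{-2028 - 3362}{1 - 52} = - \frac{5390}{1 - 52} = - \frac{5390}{-51} = \left(-5390\right) \left(- \frac{1}{51}\right) = \frac{5390}{51}$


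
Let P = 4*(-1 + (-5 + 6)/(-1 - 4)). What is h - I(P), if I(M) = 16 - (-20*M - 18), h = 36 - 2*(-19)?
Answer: 136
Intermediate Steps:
h = 74 (h = 36 + 38 = 74)
P = -24/5 (P = 4*(-1 + 1/(-5)) = 4*(-1 + 1*(-1/5)) = 4*(-1 - 1/5) = 4*(-6/5) = -24/5 ≈ -4.8000)
I(M) = 34 + 20*M (I(M) = 16 - (-18 - 20*M) = 16 + (18 + 20*M) = 34 + 20*M)
h - I(P) = 74 - (34 + 20*(-24/5)) = 74 - (34 - 96) = 74 - 1*(-62) = 74 + 62 = 136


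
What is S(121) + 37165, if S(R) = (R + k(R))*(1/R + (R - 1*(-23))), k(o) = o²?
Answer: 2163015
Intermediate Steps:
S(R) = (R + R²)*(23 + R + 1/R) (S(R) = (R + R²)*(1/R + (R - 1*(-23))) = (R + R²)*(1/R + (R + 23)) = (R + R²)*(1/R + (23 + R)) = (R + R²)*(23 + R + 1/R))
S(121) + 37165 = (1 + 121³ + 24*121 + 24*121²) + 37165 = (1 + 1771561 + 2904 + 24*14641) + 37165 = (1 + 1771561 + 2904 + 351384) + 37165 = 2125850 + 37165 = 2163015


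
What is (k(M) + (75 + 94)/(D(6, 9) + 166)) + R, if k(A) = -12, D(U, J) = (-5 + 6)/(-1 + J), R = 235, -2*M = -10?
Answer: 297719/1329 ≈ 224.02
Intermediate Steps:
M = 5 (M = -1/2*(-10) = 5)
D(U, J) = 1/(-1 + J)
(k(M) + (75 + 94)/(D(6, 9) + 166)) + R = (-12 + (75 + 94)/(1/(-1 + 9) + 166)) + 235 = (-12 + 169/(1/8 + 166)) + 235 = (-12 + 169/(1329/8)) + 235 = (-12 + 169*(8/1329)) + 235 = (-12 + 1352/1329) + 235 = -14596/1329 + 235 = 297719/1329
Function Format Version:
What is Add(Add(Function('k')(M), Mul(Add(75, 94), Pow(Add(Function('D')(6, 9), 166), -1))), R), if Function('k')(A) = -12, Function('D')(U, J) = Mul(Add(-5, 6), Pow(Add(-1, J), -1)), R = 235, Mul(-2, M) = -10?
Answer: Rational(297719, 1329) ≈ 224.02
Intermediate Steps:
M = 5 (M = Mul(Rational(-1, 2), -10) = 5)
Function('D')(U, J) = Pow(Add(-1, J), -1) (Function('D')(U, J) = Mul(1, Pow(Add(-1, J), -1)) = Pow(Add(-1, J), -1))
Add(Add(Function('k')(M), Mul(Add(75, 94), Pow(Add(Function('D')(6, 9), 166), -1))), R) = Add(Add(-12, Mul(Add(75, 94), Pow(Add(Pow(Add(-1, 9), -1), 166), -1))), 235) = Add(Add(-12, Mul(169, Pow(Add(Pow(8, -1), 166), -1))), 235) = Add(Add(-12, Mul(169, Pow(Add(Rational(1, 8), 166), -1))), 235) = Add(Add(-12, Mul(169, Pow(Rational(1329, 8), -1))), 235) = Add(Add(-12, Mul(169, Rational(8, 1329))), 235) = Add(Add(-12, Rational(1352, 1329)), 235) = Add(Rational(-14596, 1329), 235) = Rational(297719, 1329)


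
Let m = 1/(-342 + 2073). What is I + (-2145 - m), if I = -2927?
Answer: -8779633/1731 ≈ -5072.0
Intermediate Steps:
m = 1/1731 ≈ 0.00057770
I + (-2145 - m) = -2927 + (-2145 - 1*1/1731) = -2927 + (-2145 - 1/1731) = -2927 - 3712996/1731 = -8779633/1731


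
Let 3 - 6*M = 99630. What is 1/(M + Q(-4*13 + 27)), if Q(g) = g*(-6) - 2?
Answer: -2/32913 ≈ -6.0766e-5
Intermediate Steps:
M = -33209/2 (M = ½ - ⅙*99630 = ½ - 16605 = -33209/2 ≈ -16605.)
Q(g) = -2 - 6*g (Q(g) = -6*g - 2 = -2 - 6*g)
1/(M + Q(-4*13 + 27)) = 1/(-33209/2 + (-2 - 6*(-4*13 + 27))) = 1/(-33209/2 + (-2 - 6*(-52 + 27))) = 1/(-33209/2 + (-2 - 6*(-25))) = 1/(-33209/2 + (-2 + 150)) = 1/(-33209/2 + 148) = 1/(-32913/2) = -2/32913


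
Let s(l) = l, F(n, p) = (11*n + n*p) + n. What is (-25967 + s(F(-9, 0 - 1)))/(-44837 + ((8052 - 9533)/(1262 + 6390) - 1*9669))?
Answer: 199457032/417081393 ≈ 0.47822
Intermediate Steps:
F(n, p) = 12*n + n*p
(-25967 + s(F(-9, 0 - 1)))/(-44837 + ((8052 - 9533)/(1262 + 6390) - 1*9669)) = (-25967 - 9*(12 + (0 - 1)))/(-44837 + ((8052 - 9533)/(1262 + 6390) - 1*9669)) = (-25967 - 9*(12 - 1))/(-44837 + (-1481/7652 - 9669)) = (-25967 - 9*11)/(-44837 + (-1481*1/7652 - 9669)) = (-25967 - 99)/(-44837 + (-1481/7652 - 9669)) = -26066/(-44837 - 73988669/7652) = -26066/(-417081393/7652) = -26066*(-7652/417081393) = 199457032/417081393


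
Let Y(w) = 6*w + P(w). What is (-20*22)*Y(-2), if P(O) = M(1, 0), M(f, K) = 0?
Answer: 5280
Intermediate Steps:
P(O) = 0
Y(w) = 6*w (Y(w) = 6*w + 0 = 6*w)
(-20*22)*Y(-2) = (-20*22)*(6*(-2)) = -440*(-12) = 5280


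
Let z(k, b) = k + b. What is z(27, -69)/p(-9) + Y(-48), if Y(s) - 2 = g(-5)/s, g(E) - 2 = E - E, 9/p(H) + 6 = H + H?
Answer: 2735/24 ≈ 113.96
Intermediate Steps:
p(H) = 9/(-6 + 2*H) (p(H) = 9/(-6 + (H + H)) = 9/(-6 + 2*H))
g(E) = 2 (g(E) = 2 + (E - E) = 2 + 0 = 2)
z(k, b) = b + k
Y(s) = 2 + 2/s
z(27, -69)/p(-9) + Y(-48) = (-69 + 27)/((9/(2*(-3 - 9)))) + (2 + 2/(-48)) = -42/((9/2)/(-12)) + (2 + 2*(-1/48)) = -42/((9/2)*(-1/12)) + (2 - 1/24) = -42/(-3/8) + 47/24 = -42*(-8/3) + 47/24 = 112 + 47/24 = 2735/24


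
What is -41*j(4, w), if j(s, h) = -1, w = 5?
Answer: 41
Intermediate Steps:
-41*j(4, w) = -41*(-1) = 41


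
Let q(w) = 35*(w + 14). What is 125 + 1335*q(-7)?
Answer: 327200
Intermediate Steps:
q(w) = 490 + 35*w (q(w) = 35*(14 + w) = 490 + 35*w)
125 + 1335*q(-7) = 125 + 1335*(490 + 35*(-7)) = 125 + 1335*(490 - 245) = 125 + 1335*245 = 125 + 327075 = 327200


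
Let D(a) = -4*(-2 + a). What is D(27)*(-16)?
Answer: 1600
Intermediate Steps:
D(a) = 8 - 4*a
D(27)*(-16) = (8 - 4*27)*(-16) = (8 - 108)*(-16) = -100*(-16) = 1600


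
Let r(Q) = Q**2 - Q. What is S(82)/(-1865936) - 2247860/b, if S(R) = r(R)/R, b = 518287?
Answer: -4194404878207/967090371632 ≈ -4.3371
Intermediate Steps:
S(R) = -1 + R (S(R) = (R*(-1 + R))/R = -1 + R)
S(82)/(-1865936) - 2247860/b = (-1 + 82)/(-1865936) - 2247860/518287 = 81*(-1/1865936) - 2247860*1/518287 = -81/1865936 - 2247860/518287 = -4194404878207/967090371632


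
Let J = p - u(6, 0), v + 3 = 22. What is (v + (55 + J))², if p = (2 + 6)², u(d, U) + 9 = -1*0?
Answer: 21609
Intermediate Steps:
u(d, U) = -9 (u(d, U) = -9 - 1*0 = -9 + 0 = -9)
v = 19 (v = -3 + 22 = 19)
p = 64 (p = 8² = 64)
J = 73 (J = 64 - 1*(-9) = 64 + 9 = 73)
(v + (55 + J))² = (19 + (55 + 73))² = (19 + 128)² = 147² = 21609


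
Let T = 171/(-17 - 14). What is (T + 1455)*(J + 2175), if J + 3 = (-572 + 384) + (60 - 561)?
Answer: 66637122/31 ≈ 2.1496e+6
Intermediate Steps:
J = -692 (J = -3 + ((-572 + 384) + (60 - 561)) = -3 + (-188 - 501) = -3 - 689 = -692)
T = -171/31 (T = 171/(-31) = 171*(-1/31) = -171/31 ≈ -5.5161)
(T + 1455)*(J + 2175) = (-171/31 + 1455)*(-692 + 2175) = (44934/31)*1483 = 66637122/31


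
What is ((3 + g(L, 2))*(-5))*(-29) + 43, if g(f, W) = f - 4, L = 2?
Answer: 188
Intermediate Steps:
g(f, W) = -4 + f
((3 + g(L, 2))*(-5))*(-29) + 43 = ((3 + (-4 + 2))*(-5))*(-29) + 43 = ((3 - 2)*(-5))*(-29) + 43 = (1*(-5))*(-29) + 43 = -5*(-29) + 43 = 145 + 43 = 188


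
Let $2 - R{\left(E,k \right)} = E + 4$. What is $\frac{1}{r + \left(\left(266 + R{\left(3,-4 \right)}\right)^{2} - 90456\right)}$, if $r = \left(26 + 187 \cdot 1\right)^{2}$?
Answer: $\frac{1}{23034} \approx 4.3414 \cdot 10^{-5}$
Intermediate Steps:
$R{\left(E,k \right)} = -2 - E$ ($R{\left(E,k \right)} = 2 - \left(E + 4\right) = 2 - \left(4 + E\right) = -2 - E$)
$r = 45369$ ($r = \left(26 + 187\right)^{2} = 213^{2} = 45369$)
$\frac{1}{r + \left(\left(266 + R{\left(3,-4 \right)}\right)^{2} - 90456\right)} = \frac{1}{45369 + \left(\left(266 - 5\right)^{2} - 90456\right)} = \frac{1}{45369 - \left(90456 - \left(266 - 5\right)^{2}\right)} = \frac{1}{45369 - \left(90456 - 261^{2}\right)} = \frac{1}{45369 + \left(68121 - 90456\right)} = \frac{1}{45369 - 22335} = \frac{1}{23034}$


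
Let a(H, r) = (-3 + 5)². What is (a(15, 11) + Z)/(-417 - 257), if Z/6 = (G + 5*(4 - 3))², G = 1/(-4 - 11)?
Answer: -5626/25275 ≈ -0.22259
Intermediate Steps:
G = -1/15 (G = 1/(-15) = -1/15 ≈ -0.066667)
a(H, r) = 4 (a(H, r) = 2² = 4)
Z = 10952/75 (Z = 6*(-1/15 + 5*(4 - 3))² = 6*(-1/15 + 5*1)² = 6*(-1/15 + 5)² = 6*(74/15)² = 6*(5476/225) = 10952/75 ≈ 146.03)
(a(15, 11) + Z)/(-417 - 257) = (4 + 10952/75)/(-417 - 257) = (11252/75)/(-674) = (11252/75)*(-1/674) = -5626/25275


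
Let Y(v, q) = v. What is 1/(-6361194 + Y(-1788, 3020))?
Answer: -1/6362982 ≈ -1.5716e-7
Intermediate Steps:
1/(-6361194 + Y(-1788, 3020)) = 1/(-6361194 - 1788) = 1/(-6362982) = -1/6362982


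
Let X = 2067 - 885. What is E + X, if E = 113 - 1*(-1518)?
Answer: 2813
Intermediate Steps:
X = 1182
E = 1631 (E = 113 + 1518 = 1631)
E + X = 1631 + 1182 = 2813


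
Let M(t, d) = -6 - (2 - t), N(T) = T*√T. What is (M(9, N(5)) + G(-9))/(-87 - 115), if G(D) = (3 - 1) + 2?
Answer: -5/202 ≈ -0.024752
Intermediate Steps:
N(T) = T^(3/2)
M(t, d) = -8 + t (M(t, d) = -6 + (-2 + t) = -8 + t)
G(D) = 4 (G(D) = 2 + 2 = 4)
(M(9, N(5)) + G(-9))/(-87 - 115) = ((-8 + 9) + 4)/(-87 - 115) = (1 + 4)/(-202) = 5*(-1/202) = -5/202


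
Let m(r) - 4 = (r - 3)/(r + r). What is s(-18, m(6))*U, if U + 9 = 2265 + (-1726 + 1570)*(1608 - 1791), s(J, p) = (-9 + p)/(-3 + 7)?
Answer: -146319/4 ≈ -36580.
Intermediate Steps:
m(r) = 4 + (-3 + r)/(2*r) (m(r) = 4 + (r - 3)/(r + r) = 4 + (-3 + r)/((2*r)) = 4 + (-3 + r)*(1/(2*r)) = 4 + (-3 + r)/(2*r))
s(J, p) = -9/4 + p/4 (s(J, p) = (-9 + p)/4 = (-9 + p)*(¼) = -9/4 + p/4)
U = 30804 (U = -9 + (2265 + (-1726 + 1570)*(1608 - 1791)) = -9 + (2265 - 156*(-183)) = -9 + (2265 + 28548) = -9 + 30813 = 30804)
s(-18, m(6))*U = (-9/4 + ((3/2)*(-1 + 3*6)/6)/4)*30804 = (-9/4 + ((3/2)*(⅙)*(-1 + 18))/4)*30804 = (-9/4 + ((3/2)*(⅙)*17)/4)*30804 = (-9/4 + (¼)*(17/4))*30804 = (-9/4 + 17/16)*30804 = -19/16*30804 = -146319/4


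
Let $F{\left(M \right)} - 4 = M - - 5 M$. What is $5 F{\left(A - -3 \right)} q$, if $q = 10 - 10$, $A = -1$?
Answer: $0$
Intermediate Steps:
$F{\left(M \right)} = 4 + 6 M$ ($F{\left(M \right)} = 4 + \left(M - - 5 M\right) = 4 + \left(M + 5 M\right) = 4 + 6 M$)
$q = 0$ ($q = 10 - 10 = 0$)
$5 F{\left(A - -3 \right)} q = 5 \left(4 + 6 \left(-1 - -3\right)\right) 0 = 5 \left(4 + 6 \left(-1 + 3\right)\right) 0 = 5 \left(4 + 6 \cdot 2\right) 0 = 5 \left(4 + 12\right) 0 = 5 \cdot 16 \cdot 0 = 80 \cdot 0 = 0$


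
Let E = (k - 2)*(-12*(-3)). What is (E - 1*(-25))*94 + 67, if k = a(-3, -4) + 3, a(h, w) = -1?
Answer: 2417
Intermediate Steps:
k = 2 (k = -1 + 3 = 2)
E = 0 (E = (2 - 2)*(-12*(-3)) = 0*(-3*(-12)) = 0*36 = 0)
(E - 1*(-25))*94 + 67 = (0 - 1*(-25))*94 + 67 = (0 + 25)*94 + 67 = 25*94 + 67 = 2350 + 67 = 2417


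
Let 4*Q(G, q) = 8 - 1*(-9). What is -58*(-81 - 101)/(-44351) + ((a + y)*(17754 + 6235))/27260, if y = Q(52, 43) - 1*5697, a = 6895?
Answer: 5115317866211/4836033040 ≈ 1057.8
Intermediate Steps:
Q(G, q) = 17/4 (Q(G, q) = (8 - 1*(-9))/4 = (8 + 9)/4 = (1/4)*17 = 17/4)
y = -22771/4 (y = 17/4 - 1*5697 = 17/4 - 5697 = -22771/4 ≈ -5692.8)
-58*(-81 - 101)/(-44351) + ((a + y)*(17754 + 6235))/27260 = -58*(-81 - 101)/(-44351) + ((6895 - 22771/4)*(17754 + 6235))/27260 = -58*(-182)*(-1/44351) + ((4809/4)*23989)*(1/27260) = 10556*(-1/44351) + (115363101/4)*(1/27260) = -10556/44351 + 115363101/109040 = 5115317866211/4836033040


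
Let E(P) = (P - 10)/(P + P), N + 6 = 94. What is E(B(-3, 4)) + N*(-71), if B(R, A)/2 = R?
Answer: -18740/3 ≈ -6246.7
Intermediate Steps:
N = 88 (N = -6 + 94 = 88)
B(R, A) = 2*R
E(P) = (-10 + P)/(2*P) (E(P) = (-10 + P)/((2*P)) = (-10 + P)*(1/(2*P)) = (-10 + P)/(2*P))
E(B(-3, 4)) + N*(-71) = (-10 + 2*(-3))/(2*((2*(-3)))) + 88*(-71) = (½)*(-10 - 6)/(-6) - 6248 = (½)*(-⅙)*(-16) - 6248 = 4/3 - 6248 = -18740/3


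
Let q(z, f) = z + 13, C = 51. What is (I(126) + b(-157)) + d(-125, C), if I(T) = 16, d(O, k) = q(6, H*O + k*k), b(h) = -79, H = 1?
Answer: -44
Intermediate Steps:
q(z, f) = 13 + z
d(O, k) = 19 (d(O, k) = 13 + 6 = 19)
(I(126) + b(-157)) + d(-125, C) = (16 - 79) + 19 = -63 + 19 = -44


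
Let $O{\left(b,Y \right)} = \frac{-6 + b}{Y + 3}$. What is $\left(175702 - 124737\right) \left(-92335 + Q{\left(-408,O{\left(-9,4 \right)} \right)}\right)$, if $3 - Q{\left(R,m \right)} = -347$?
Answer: $-4688015525$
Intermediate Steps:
$O{\left(b,Y \right)} = \frac{-6 + b}{3 + Y}$
$Q{\left(R,m \right)} = 350$ ($Q{\left(R,m \right)} = 3 - -347 = 3 + 347 = 350$)
$\left(175702 - 124737\right) \left(-92335 + Q{\left(-408,O{\left(-9,4 \right)} \right)}\right) = \left(175702 - 124737\right) \left(-92335 + 350\right) = 50965 \left(-91985\right) = -4688015525$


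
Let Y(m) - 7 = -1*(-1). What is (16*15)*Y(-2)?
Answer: 1920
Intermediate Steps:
Y(m) = 8 (Y(m) = 7 - 1*(-1) = 7 + 1 = 8)
(16*15)*Y(-2) = (16*15)*8 = 240*8 = 1920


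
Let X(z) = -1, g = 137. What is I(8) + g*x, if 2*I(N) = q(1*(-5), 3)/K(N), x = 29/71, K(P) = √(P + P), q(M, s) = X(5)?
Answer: 31713/568 ≈ 55.833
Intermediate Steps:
q(M, s) = -1
K(P) = √2*√P (K(P) = √(2*P) = √2*√P)
x = 29/71 (x = 29*(1/71) = 29/71 ≈ 0.40845)
I(N) = -√2/(4*√N) (I(N) = (-1/(√2*√N))/2 = (-√2/(2*√N))/2 = -√2/(4*√N))
I(8) + g*x = -√2/(4*√8) + 137*(29/71) = -√2*√2/4/4 + 3973/71 = -⅛ + 3973/71 = 31713/568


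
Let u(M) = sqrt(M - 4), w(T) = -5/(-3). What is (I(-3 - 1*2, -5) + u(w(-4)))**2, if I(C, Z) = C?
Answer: (15 - I*sqrt(21))**2/9 ≈ 22.667 - 15.275*I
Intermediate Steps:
w(T) = 5/3 (w(T) = -5*(-1/3) = 5/3)
u(M) = sqrt(-4 + M)
(I(-3 - 1*2, -5) + u(w(-4)))**2 = ((-3 - 1*2) + sqrt(-4 + 5/3))**2 = ((-3 - 2) + sqrt(-7/3))**2 = (-5 + I*sqrt(21)/3)**2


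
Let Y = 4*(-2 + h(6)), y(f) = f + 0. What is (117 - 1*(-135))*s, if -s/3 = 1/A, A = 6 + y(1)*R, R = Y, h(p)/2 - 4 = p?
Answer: -126/13 ≈ -9.6923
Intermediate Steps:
y(f) = f
h(p) = 8 + 2*p
Y = 72 (Y = 4*(-2 + (8 + 2*6)) = 4*(-2 + (8 + 12)) = 4*(-2 + 20) = 4*18 = 72)
R = 72
A = 78 (A = 6 + 1*72 = 6 + 72 = 78)
s = -1/26 (s = -3/78 = -3*1/78 = -1/26 ≈ -0.038462)
(117 - 1*(-135))*s = (117 - 1*(-135))*(-1/26) = (117 + 135)*(-1/26) = 252*(-1/26) = -126/13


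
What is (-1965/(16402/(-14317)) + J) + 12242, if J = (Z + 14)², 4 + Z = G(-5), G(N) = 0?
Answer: 1658751/118 ≈ 14057.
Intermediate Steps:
Z = -4 (Z = -4 + 0 = -4)
J = 100 (J = (-4 + 14)² = 10² = 100)
(-1965/(16402/(-14317)) + J) + 12242 = (-1965/(16402/(-14317)) + 100) + 12242 = (-1965/(16402*(-1/14317)) + 100) + 12242 = (-1965/(-118/103) + 100) + 12242 = (-1965*(-103/118) + 100) + 12242 = (202395/118 + 100) + 12242 = 214195/118 + 12242 = 1658751/118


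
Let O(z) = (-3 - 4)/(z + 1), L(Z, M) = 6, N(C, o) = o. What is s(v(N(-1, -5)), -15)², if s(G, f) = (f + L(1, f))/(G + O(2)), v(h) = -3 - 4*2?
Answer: 729/1600 ≈ 0.45563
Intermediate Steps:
v(h) = -11 (v(h) = -3 - 8 = -11)
O(z) = -7/(1 + z)
s(G, f) = (6 + f)/(-7/3 + G) (s(G, f) = (f + 6)/(G - 7/(1 + 2)) = (6 + f)/(G - 7/3) = (6 + f)/(-7/3 + G))
s(v(N(-1, -5)), -15)² = (3*(6 - 15)/(-7 + 3*(-11)))² = (3*(-9)/(-7 - 33))² = (3*(-9)/(-40))² = (3*(-1/40)*(-9))² = (27/40)² = 729/1600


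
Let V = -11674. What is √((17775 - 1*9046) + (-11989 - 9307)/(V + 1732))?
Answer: √215753862297/4971 ≈ 93.441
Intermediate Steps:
√((17775 - 1*9046) + (-11989 - 9307)/(V + 1732)) = √((17775 - 1*9046) + (-11989 - 9307)/(-11674 + 1732)) = √((17775 - 9046) - 21296/(-9942)) = √(8729 - 21296*(-1/9942)) = √(8729 + 10648/4971) = √(43402507/4971) = √215753862297/4971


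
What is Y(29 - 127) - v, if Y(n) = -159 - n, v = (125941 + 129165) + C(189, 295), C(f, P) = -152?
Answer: -255015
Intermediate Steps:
v = 254954 (v = (125941 + 129165) - 152 = 255106 - 152 = 254954)
Y(29 - 127) - v = (-159 - (29 - 127)) - 1*254954 = (-159 - 1*(-98)) - 254954 = (-159 + 98) - 254954 = -61 - 254954 = -255015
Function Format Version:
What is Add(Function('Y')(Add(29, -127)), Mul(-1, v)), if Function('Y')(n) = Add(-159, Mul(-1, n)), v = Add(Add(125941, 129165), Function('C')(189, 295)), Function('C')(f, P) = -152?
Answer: -255015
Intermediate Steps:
v = 254954 (v = Add(Add(125941, 129165), -152) = Add(255106, -152) = 254954)
Add(Function('Y')(Add(29, -127)), Mul(-1, v)) = Add(Add(-159, Mul(-1, Add(29, -127))), Mul(-1, 254954)) = Add(Add(-159, Mul(-1, -98)), -254954) = Add(Add(-159, 98), -254954) = Add(-61, -254954) = -255015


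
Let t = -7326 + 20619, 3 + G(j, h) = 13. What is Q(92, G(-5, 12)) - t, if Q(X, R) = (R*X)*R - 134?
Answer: -4227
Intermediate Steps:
G(j, h) = 10 (G(j, h) = -3 + 13 = 10)
Q(X, R) = -134 + X*R² (Q(X, R) = X*R² - 134 = -134 + X*R²)
t = 13293
Q(92, G(-5, 12)) - t = (-134 + 92*10²) - 1*13293 = (-134 + 92*100) - 13293 = (-134 + 9200) - 13293 = 9066 - 13293 = -4227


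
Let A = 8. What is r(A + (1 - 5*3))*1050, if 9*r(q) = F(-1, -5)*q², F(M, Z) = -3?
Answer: -12600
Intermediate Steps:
r(q) = -q²/3 (r(q) = (-3*q²)/9 = -q²/3)
r(A + (1 - 5*3))*1050 = -(8 + (1 - 5*3))²/3*1050 = -(8 + (1 - 15))²/3*1050 = -(8 - 14)²/3*1050 = -⅓*(-6)²*1050 = -⅓*36*1050 = -12*1050 = -12600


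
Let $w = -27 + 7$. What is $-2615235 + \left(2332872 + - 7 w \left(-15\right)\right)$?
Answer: $-284463$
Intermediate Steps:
$w = -20$
$-2615235 + \left(2332872 + - 7 w \left(-15\right)\right) = -2615235 + \left(2332872 + \left(-7\right) \left(-20\right) \left(-15\right)\right) = -2615235 + \left(2332872 + 140 \left(-15\right)\right) = -2615235 + \left(2332872 - 2100\right) = -2615235 + 2330772 = -284463$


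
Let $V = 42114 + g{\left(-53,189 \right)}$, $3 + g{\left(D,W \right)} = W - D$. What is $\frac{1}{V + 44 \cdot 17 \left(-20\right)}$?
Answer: $\frac{1}{27393} \approx 3.6506 \cdot 10^{-5}$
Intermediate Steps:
$g{\left(D,W \right)} = -3 + W - D$ ($g{\left(D,W \right)} = -3 - \left(D - W\right) = -3 + W - D$)
$V = 42353$ ($V = 42114 - -239 = 42114 + \left(-3 + 189 + 53\right) = 42114 + 239 = 42353$)
$\frac{1}{V + 44 \cdot 17 \left(-20\right)} = \frac{1}{42353 + 44 \cdot 17 \left(-20\right)} = \frac{1}{42353 + 748 \left(-20\right)} = \frac{1}{42353 - 14960} = \frac{1}{27393}$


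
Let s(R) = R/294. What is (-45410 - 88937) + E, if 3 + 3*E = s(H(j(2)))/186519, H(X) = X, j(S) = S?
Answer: -11050778483891/82254879 ≈ -1.3435e+5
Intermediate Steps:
s(R) = R/294 (s(R) = R*(1/294) = R/294)
E = -82254878/82254879 (E = -1 + (((1/294)*2)/186519)/3 = -1 + ((1/147)*(1/186519))/3 = -1 + (⅓)*(1/27418293) = -1 + 1/82254879 = -82254878/82254879 ≈ -1.0000)
(-45410 - 88937) + E = (-45410 - 88937) - 82254878/82254879 = -134347 - 82254878/82254879 = -11050778483891/82254879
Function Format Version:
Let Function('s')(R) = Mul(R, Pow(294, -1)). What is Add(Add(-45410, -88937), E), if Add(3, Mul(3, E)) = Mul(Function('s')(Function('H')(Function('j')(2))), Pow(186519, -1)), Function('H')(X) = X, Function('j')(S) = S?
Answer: Rational(-11050778483891, 82254879) ≈ -1.3435e+5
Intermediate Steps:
Function('s')(R) = Mul(Rational(1, 294), R) (Function('s')(R) = Mul(R, Rational(1, 294)) = Mul(Rational(1, 294), R))
E = Rational(-82254878, 82254879) (E = Add(-1, Mul(Rational(1, 3), Mul(Mul(Rational(1, 294), 2), Pow(186519, -1)))) = Add(-1, Mul(Rational(1, 3), Mul(Rational(1, 147), Rational(1, 186519)))) = Add(-1, Mul(Rational(1, 3), Rational(1, 27418293))) = Add(-1, Rational(1, 82254879)) = Rational(-82254878, 82254879) ≈ -1.0000)
Add(Add(-45410, -88937), E) = Add(Add(-45410, -88937), Rational(-82254878, 82254879)) = Add(-134347, Rational(-82254878, 82254879)) = Rational(-11050778483891, 82254879)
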